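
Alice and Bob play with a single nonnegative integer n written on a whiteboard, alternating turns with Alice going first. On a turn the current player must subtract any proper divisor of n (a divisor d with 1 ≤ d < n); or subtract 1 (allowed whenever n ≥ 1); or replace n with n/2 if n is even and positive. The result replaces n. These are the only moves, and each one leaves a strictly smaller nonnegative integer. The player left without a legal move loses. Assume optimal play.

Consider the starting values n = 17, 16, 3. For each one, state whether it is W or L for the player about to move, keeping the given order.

Build the W/L table. Terminal = L. A non-terminal position is W if it has a move to some L; otherwise it is L.
n=0: no move → L
n=1: reaches L-position 0 → W
n=2: only reaches 1(W), which is W → L
n=3: reaches L-position 2 → W
n=4: reaches L-position 2 → W
n=5: only reaches 4(W), which is W → L
n=6: reaches L-position 5 → W
n=7: only reaches 6(W), which is W → L
n=8: reaches L-position 7 → W
n=9: only reaches 6(W), 8(W), all W → L
n=10: reaches L-position 5 → W
n=11: only reaches 10(W), which is W → L
n=12: reaches L-position 9 → W
n=13: only reaches 12(W), which is W → L
n=14: reaches L-position 7 → W
n=15: only reaches 10(W), 12(W), 14(W), all W → L
n=16: reaches L-position 15 → W
n=17: only reaches 16(W), which is W → L

17: L, 16: W, 3: W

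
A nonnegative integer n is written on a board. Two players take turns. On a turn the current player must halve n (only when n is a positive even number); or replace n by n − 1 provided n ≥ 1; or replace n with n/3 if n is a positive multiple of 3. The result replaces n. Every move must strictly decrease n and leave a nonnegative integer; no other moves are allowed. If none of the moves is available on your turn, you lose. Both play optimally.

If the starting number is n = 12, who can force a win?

The first player wins.

Use the standard recursion: the mover loses at a terminal position; elsewhere, the mover wins exactly when some move hands the opponent an L position.
n=0: no move → L
n=1: reaches L-position 0 → W
n=2: only reaches 1(W), which is W → L
n=3: reaches L-position 2 → W
n=4: reaches L-position 2 → W
n=5: only reaches 4(W), which is W → L
n=6: reaches L-position 2 → W
n=7: only reaches 6(W), which is W → L
n=8: reaches L-position 7 → W
n=9: only reaches 3(W), 8(W), all W → L
n=10: reaches L-position 5 → W
n=11: only reaches 10(W), which is W → L
n=12: reaches L-position 11 → W
From 12 the player to move can move to 11, reaching an L position.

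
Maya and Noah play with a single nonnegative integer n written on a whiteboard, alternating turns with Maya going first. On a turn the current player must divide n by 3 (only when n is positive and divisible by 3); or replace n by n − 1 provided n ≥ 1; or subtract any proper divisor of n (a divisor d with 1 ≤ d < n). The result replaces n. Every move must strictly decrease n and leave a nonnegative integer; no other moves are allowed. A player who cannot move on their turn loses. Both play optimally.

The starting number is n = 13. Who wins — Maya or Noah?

Noah wins.

Positions with no move are L. A position that does have a move is losing for the player to move precisely when every available move leads to a winning position for the opponent. Fill in the labels:
n=0: no move → L
n=1: can move to 0, which is L ⇒ W
n=2: the only move is to 1(W), a W ⇒ L
n=3: can move to 2, which is L ⇒ W
n=4: can move to 2, which is L ⇒ W
n=5: the only move is to 4(W), a W ⇒ L
n=6: can move to 2, which is L ⇒ W
n=7: the only move is to 6(W), a W ⇒ L
n=8: can move to 7, which is L ⇒ W
n=9: moves to 3(W), 6(W), 8(W); every one is W ⇒ L
n=10: can move to 5, which is L ⇒ W
n=11: the only move is to 10(W), a W ⇒ L
n=12: can move to 9, which is L ⇒ W
n=13: the only move is to 12(W), a W ⇒ L
Every move from 13 reaches a W position, so the mover loses.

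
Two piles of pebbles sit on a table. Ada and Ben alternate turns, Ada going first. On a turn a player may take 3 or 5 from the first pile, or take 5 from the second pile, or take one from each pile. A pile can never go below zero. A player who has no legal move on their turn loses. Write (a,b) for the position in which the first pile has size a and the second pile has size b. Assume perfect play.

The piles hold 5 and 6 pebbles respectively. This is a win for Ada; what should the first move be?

Move to (2,6).

Use the standard recursion: the mover loses at a terminal position; elsewhere, the mover wins exactly when some move hands the opponent an L position.
No move ever increases a pile, so every position that can arise here has a ≤ 5 and b ≤ 6; it is enough to label the cells with 0 ≤ a ≤ 5 and 0 ≤ b ≤ 6.
Every move lowers a or b (never raises either), so fill the grid row by row in increasing a, and left to right within a row: each cell's successors are then already labelled.
      b=0  b=1  b=2  b=3  b=4  b=5  b=6
a=0:    L    L    L    L    L    W    W
a=1:    L    W    W    W    W    W    L
a=2:    L    W    L    L    L    W    L
a=3:    W    W    W    W    W    W    L
a=4:    W    L    L    L    L    L    W
a=5:    W    W    W    W    W    W    W
Cells with no legal move (terminal, hence L): (0,0), (0,1), (0,2), (0,3), (0,4), (1,0), (2,0).
The remaining L cells, each justified by listing all of its moves:
(1,6): →(1,1)(W), (0,5)(W) — all W, so L
(2,2): →(1,1)(W) only, which is W, so L
(2,3): →(1,2)(W) only, which is W, so L
(2,4): →(1,3)(W) only, which is W, so L
(2,6): →(2,1)(W), (1,5)(W) — all W, so L
(3,6): →(0,6)(W), (3,1)(W), (2,5)(W) — all W, so L
(4,1): →(1,1)(W), (3,0)(W) — all W, so L
(4,2): →(1,2)(W), (3,1)(W) — all W, so L
(4,3): →(1,3)(W), (3,2)(W) — all W, so L
(4,4): →(1,4)(W), (3,3)(W) — all W, so L
(4,5): →(1,5)(W), (4,0)(W), (3,4)(W) — all W, so L
Every other cell has at least one move into one of the L cells above, so it is W.
From (5,6), the L positions reachable in one move are: (2,6), (4,5). Any move reaching one of these is winning.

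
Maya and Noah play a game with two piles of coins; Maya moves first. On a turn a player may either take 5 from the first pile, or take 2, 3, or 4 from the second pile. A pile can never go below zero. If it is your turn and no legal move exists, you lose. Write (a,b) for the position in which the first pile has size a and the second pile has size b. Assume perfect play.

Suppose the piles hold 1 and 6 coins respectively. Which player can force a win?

Noah wins.

Work bottom-up. With no move the player to move loses. Otherwise the position is W if at least one move leads to an L position for the opponent, and L if every move leads to a W.
No move ever increases a pile, so every position that can arise here has a ≤ 1 and b ≤ 6; it is enough to label the cells with 0 ≤ a ≤ 1 and 0 ≤ b ≤ 6.
Every move lowers a or b (never raises either), so fill the grid row by row in increasing a, and left to right within a row: each cell's successors are then already labelled.
      b=0  b=1  b=2  b=3  b=4  b=5  b=6
a=0:    L    L    W    W    W    W    L
a=1:    L    L    W    W    W    W    L
Cells with no legal move (terminal, hence L): (0,0), (0,1), (1,0), (1,1).
The remaining L cells, each justified by listing all of its moves:
(0,6): moves to (0,4)(W), (0,3)(W), (0,2)(W); every one is W ⇒ L
(1,6): moves to (1,4)(W), (1,3)(W), (1,2)(W); every one is W ⇒ L
Every other cell has at least one move into one of the L cells above, so it is W.
Every move from (1,6) reaches a W position, so the mover loses.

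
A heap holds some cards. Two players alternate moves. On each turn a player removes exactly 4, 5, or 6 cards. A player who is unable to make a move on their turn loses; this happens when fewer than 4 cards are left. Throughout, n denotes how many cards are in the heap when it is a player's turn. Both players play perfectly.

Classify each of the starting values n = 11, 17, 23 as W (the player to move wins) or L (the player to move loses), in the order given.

Work bottom-up. With no move the player to move loses. Otherwise the position is W if at least one move leads to an L position for the opponent, and L if every move leads to a W.
n=0: no move → L
n=1: no move → L
n=2: no move → L
n=3: no move → L
n=4: →0(L), so W
n=5: →1(L), so W
n=6: →2(L), so W
n=7: →3(L), so W
n=8: →3(L), so W
n=9: →3(L), so W
n=10: →6(W), 5(W), 4(W) — all W, so L
n=11: →7(W), 6(W), 5(W) — all W, so L
n=12: →8(W), 7(W), 6(W) — all W, so L
n=13: →9(W), 8(W), 7(W) — all W, so L
n=14: →10(L), so W
n=15: →11(L), so W
n=16: →12(L), so W
n=17: →13(L), so W
n=18: →13(L), so W
n=19: →13(L), so W
n=20: →16(W), 15(W), 14(W) — all W, so L
n=21: →17(W), 16(W), 15(W) — all W, so L
n=22: →18(W), 17(W), 16(W) — all W, so L
n=23: →19(W), 18(W), 17(W) — all W, so L

11: L, 17: W, 23: L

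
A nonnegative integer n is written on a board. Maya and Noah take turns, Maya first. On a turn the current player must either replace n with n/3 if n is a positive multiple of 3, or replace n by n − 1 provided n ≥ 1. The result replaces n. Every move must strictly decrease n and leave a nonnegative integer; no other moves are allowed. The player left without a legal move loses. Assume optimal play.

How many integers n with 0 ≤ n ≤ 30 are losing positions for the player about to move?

Work bottom-up. With no move the player to move loses. Otherwise the position is W if at least one move leads to an L position for the opponent, and L if every move leads to a W.
n=0: no move → L
n=1: can move to 0, which is L ⇒ W
n=2: the only move is to 1(W), a W ⇒ L
n=3: can move to 2, which is L ⇒ W
n=4: the only move is to 3(W), a W ⇒ L
n=5: can move to 4, which is L ⇒ W
n=6: can move to 2, which is L ⇒ W
n=7: the only move is to 6(W), a W ⇒ L
n=8: can move to 7, which is L ⇒ W
n=9: moves to 3(W), 8(W); every one is W ⇒ L
n=10: can move to 9, which is L ⇒ W
n=11: the only move is to 10(W), a W ⇒ L
n=12: can move to 4, which is L ⇒ W
n=13: the only move is to 12(W), a W ⇒ L
n=14: can move to 13, which is L ⇒ W
n=15: moves to 5(W), 14(W); every one is W ⇒ L
n=16: can move to 15, which is L ⇒ W
n=17: the only move is to 16(W), a W ⇒ L
n=18: can move to 17, which is L ⇒ W
n=19: the only move is to 18(W), a W ⇒ L
n=20: can move to 19, which is L ⇒ W
n=21: can move to 7, which is L ⇒ W
n=22: the only move is to 21(W), a W ⇒ L
n=23: can move to 22, which is L ⇒ W
n=24: moves to 8(W), 23(W); every one is W ⇒ L
n=25: can move to 24, which is L ⇒ W
n=26: the only move is to 25(W), a W ⇒ L
n=27: can move to 9, which is L ⇒ W
n=28: the only move is to 27(W), a W ⇒ L
n=29: can move to 28, which is L ⇒ W
n=30: moves to 10(W), 29(W); every one is W ⇒ L
L entries with 0 ≤ n ≤ 30: n = 0, 2, 4, 7, 9, 11, 13, 15, 17, 19, 22, 24, 26, 28, 30; that makes 15.

15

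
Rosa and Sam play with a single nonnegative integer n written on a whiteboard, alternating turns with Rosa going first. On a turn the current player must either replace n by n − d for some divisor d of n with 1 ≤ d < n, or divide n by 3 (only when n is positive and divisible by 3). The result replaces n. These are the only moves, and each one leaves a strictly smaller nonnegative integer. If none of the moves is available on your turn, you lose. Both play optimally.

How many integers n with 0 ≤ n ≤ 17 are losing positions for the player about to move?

9

Work bottom-up. With no move the player to move loses. Otherwise the position is W if at least one move leads to an L position for the opponent, and L if every move leads to a W.
n=0: no move → L
n=1: no move → L
n=2: can move to 1, which is L ⇒ W
n=3: can move to 1, which is L ⇒ W
n=4: moves to 2(W), 3(W); every one is W ⇒ L
n=5: can move to 4, which is L ⇒ W
n=6: can move to 4, which is L ⇒ W
n=7: the only move is to 6(W), a W ⇒ L
n=8: can move to 4, which is L ⇒ W
n=9: moves to 3(W), 6(W), 8(W); every one is W ⇒ L
n=10: can move to 9, which is L ⇒ W
n=11: the only move is to 10(W), a W ⇒ L
n=12: can move to 4, which is L ⇒ W
n=13: the only move is to 12(W), a W ⇒ L
n=14: can move to 7, which is L ⇒ W
n=15: moves to 5(W), 10(W), 12(W), 14(W); every one is W ⇒ L
n=16: can move to 15, which is L ⇒ W
n=17: the only move is to 16(W), a W ⇒ L
L entries with 0 ≤ n ≤ 17: n = 0, 1, 4, 7, 9, 11, 13, 15, 17; that makes 9.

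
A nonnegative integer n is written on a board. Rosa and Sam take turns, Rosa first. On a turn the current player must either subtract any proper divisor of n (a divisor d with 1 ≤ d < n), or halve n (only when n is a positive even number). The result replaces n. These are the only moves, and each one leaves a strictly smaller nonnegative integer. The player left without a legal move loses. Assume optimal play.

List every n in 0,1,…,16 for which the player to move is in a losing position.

0, 1, 3, 5, 7, 9, 11, 13, 15

Label each position W (a win for the player to move) or L (a loss). A position with no legal move is L; any other position is W exactly when some move reaches an L, and L when every move reaches a W.
n=0: no move → L
n=1: no move → L
n=2: can move to 1, which is L ⇒ W
n=3: the only move is to 2(W), a W ⇒ L
n=4: can move to 3, which is L ⇒ W
n=5: the only move is to 4(W), a W ⇒ L
n=6: can move to 3, which is L ⇒ W
n=7: the only move is to 6(W), a W ⇒ L
n=8: can move to 7, which is L ⇒ W
n=9: moves to 6(W), 8(W); every one is W ⇒ L
n=10: can move to 5, which is L ⇒ W
n=11: the only move is to 10(W), a W ⇒ L
n=12: can move to 9, which is L ⇒ W
n=13: the only move is to 12(W), a W ⇒ L
n=14: can move to 7, which is L ⇒ W
n=15: moves to 10(W), 12(W), 14(W); every one is W ⇒ L
n=16: can move to 15, which is L ⇒ W
The losing starting values of n are exactly the entries labelled L in this table (9 of them).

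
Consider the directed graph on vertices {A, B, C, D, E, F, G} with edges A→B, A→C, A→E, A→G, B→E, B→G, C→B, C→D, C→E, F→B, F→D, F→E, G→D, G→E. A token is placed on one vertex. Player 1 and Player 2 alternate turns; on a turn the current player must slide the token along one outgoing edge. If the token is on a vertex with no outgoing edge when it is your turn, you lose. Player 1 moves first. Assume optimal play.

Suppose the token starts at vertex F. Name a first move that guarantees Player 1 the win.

Move to D.

Compute win/loss labels from the base case upward. A position with no move is L. Any other position is W if it can reach an L in one move, else L.
Every edge goes from a vertex to one that appears earlier in the order E, D, G, B, C, A, F, so processing vertices in that order labels each vertex after all of its successors.
E: no outgoing edge → L
D: no outgoing edge → L
G: →D(L), so W
B: →E(L), so W
C: →D(L), so W
A: →E(L), so W
F: →D(L), so W
From F, the L positions reachable in one move are: D, E. Any move reaching one of these is winning.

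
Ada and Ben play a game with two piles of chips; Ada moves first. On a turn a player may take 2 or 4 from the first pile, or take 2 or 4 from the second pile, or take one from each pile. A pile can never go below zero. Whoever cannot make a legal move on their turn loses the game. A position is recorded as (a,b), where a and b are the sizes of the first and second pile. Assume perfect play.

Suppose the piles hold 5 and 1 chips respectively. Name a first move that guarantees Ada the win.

Move to (3,1).

Work bottom-up. With no move the player to move loses. Otherwise the position is W if at least one move leads to an L position for the opponent, and L if every move leads to a W.
No move ever increases a pile, so every position that can arise here has a ≤ 5 and b ≤ 1; it is enough to label the cells with 0 ≤ a ≤ 5 and 0 ≤ b ≤ 1.
Every move lowers a or b (never raises either), so fill the grid row by row in increasing a, and left to right within a row: each cell's successors are then already labelled.
      b=0  b=1
a=0:    L    L
a=1:    L    W
a=2:    W    W
a=3:    W    L
a=4:    W    W
a=5:    W    W
Cells with no legal move (terminal, hence L): (0,0), (0,1), (1,0).
The remaining L cells, each justified by listing all of its moves:
(3,1): moves to (1,1)(W), (2,0)(W); every one is W ⇒ L
Every other cell has at least one move into one of the L cells above, so it is W.
From (5,1), the L positions reachable in one move are: (3,1).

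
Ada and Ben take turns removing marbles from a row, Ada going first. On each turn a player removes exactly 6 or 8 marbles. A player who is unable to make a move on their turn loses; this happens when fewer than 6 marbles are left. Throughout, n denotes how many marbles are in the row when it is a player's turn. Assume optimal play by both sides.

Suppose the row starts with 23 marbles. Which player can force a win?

Use the standard recursion: the mover loses at a terminal position; elsewhere, the mover wins exactly when some move hands the opponent an L position.
n=0: no move → L
n=1: no move → L
n=2: no move → L
n=3: no move → L
n=4: no move → L
n=5: no move → L
n=6: →0(L), so W
n=7: →1(L), so W
n=8: →2(L), so W
n=9: →3(L), so W
n=10: →4(L), so W
n=11: →5(L), so W
n=12: →4(L), so W
n=13: →5(L), so W
n=14: →8(W), 6(W) — all W, so L
n=15: →9(W), 7(W) — all W, so L
n=16: →10(W), 8(W) — all W, so L
n=17: →11(W), 9(W) — all W, so L
n=18: →12(W), 10(W) — all W, so L
n=19: →13(W), 11(W) — all W, so L
n=20: →14(L), so W
n=21: →15(L), so W
n=22: →16(L), so W
n=23: →17(L), so W
From 23 Ada can remove 6, leaving 17, reaching an L position.

Ada wins.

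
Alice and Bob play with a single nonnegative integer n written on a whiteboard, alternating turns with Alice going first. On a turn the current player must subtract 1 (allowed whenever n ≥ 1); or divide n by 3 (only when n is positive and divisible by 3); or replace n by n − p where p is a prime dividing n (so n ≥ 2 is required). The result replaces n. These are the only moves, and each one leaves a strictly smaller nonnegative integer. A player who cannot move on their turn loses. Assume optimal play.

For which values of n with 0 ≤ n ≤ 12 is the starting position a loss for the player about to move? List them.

Build the W/L table. Terminal = L. A non-terminal position is W if it has a move to some L; otherwise it is L.
n=0: no move → L
n=1: W (go to 0, an L position)
n=2: W (go to 0, an L position)
n=3: W (go to 0, an L position)
n=4: L (options 2(W), 3(W) are all W)
n=5: W (go to 0, an L position)
n=6: W (go to 4, an L position)
n=7: W (go to 0, an L position)
n=8: L (options 6(W), 7(W) are all W)
n=9: W (go to 8, an L position)
n=10: W (go to 8, an L position)
n=11: W (go to 0, an L position)
n=12: W (go to 4, an L position)
The losing starting values of n are exactly the entries labelled L in this table (3 of them).

0, 4, 8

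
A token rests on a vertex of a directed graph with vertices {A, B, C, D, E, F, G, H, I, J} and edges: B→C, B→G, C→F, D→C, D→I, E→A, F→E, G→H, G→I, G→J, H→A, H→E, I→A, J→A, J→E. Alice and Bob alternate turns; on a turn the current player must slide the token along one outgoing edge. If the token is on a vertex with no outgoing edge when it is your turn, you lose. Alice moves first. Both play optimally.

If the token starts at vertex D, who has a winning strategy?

Bob wins.

Positions with no move are L. A position that does have a move is losing for the player to move precisely when every available move leads to a winning position for the opponent. Fill in the labels:
Every edge goes from a vertex to one that appears earlier in the order A, E, I, F, J, C, H, G, B, D, so processing vertices in that order labels each vertex after all of its successors.
A: no outgoing edge → L
E: W (go to A, an L position)
I: W (go to A, an L position)
F: L (sole option E(W) is W)
J: W (go to A, an L position)
C: W (go to F, an L position)
H: W (go to A, an L position)
G: L (options H(W), J(W), I(W) are all W)
B: W (go to G, an L position)
D: L (options C(W), I(W) are all W)
The starting position D is L: whatever Alice does, the opponent receives a W position.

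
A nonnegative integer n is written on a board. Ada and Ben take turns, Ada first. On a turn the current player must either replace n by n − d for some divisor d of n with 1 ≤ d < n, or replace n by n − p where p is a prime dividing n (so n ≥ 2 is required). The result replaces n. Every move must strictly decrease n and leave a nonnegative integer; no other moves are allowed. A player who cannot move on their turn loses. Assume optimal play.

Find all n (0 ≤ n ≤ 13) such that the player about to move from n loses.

Use the standard recursion: the mover loses at a terminal position; elsewhere, the mover wins exactly when some move hands the opponent an L position.
n=0: no move → L
n=1: no move → L
n=2: reaches L-position 0 → W
n=3: reaches L-position 0 → W
n=4: only reaches 2(W), 3(W), all W → L
n=5: reaches L-position 0 → W
n=6: reaches L-position 4 → W
n=7: reaches L-position 0 → W
n=8: reaches L-position 4 → W
n=9: only reaches 6(W), 8(W), all W → L
n=10: reaches L-position 9 → W
n=11: reaches L-position 0 → W
n=12: reaches L-position 9 → W
n=13: reaches L-position 0 → W
The losing starting values of n are exactly the entries labelled L in this table (4 of them).

0, 1, 4, 9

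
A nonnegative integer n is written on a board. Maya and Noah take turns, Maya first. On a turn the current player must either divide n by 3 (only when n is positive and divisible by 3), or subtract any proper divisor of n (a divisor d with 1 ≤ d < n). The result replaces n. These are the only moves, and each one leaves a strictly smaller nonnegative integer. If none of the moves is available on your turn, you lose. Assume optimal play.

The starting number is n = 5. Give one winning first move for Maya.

Label each position W (a win for the player to move) or L (a loss). A position with no legal move is L; any other position is W exactly when some move reaches an L, and L when every move reaches a W.
n=0: no move → L
n=1: no move → L
n=2: reaches L-position 1 → W
n=3: reaches L-position 1 → W
n=4: only reaches 2(W), 3(W), all W → L
n=5: reaches L-position 4 → W
From 5, the L positions reachable in one move are: 4.

Move to 4.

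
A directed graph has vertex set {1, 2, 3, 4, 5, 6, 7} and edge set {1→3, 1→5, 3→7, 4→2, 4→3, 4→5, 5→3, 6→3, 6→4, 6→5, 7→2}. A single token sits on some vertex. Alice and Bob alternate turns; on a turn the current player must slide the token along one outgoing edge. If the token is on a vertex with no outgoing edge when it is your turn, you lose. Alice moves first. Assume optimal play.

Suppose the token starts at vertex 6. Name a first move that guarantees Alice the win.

Work bottom-up. With no move the player to move loses. Otherwise the position is W if at least one move leads to an L position for the opponent, and L if every move leads to a W.
Every edge goes from a vertex to one that appears earlier in the order 2, 7, 3, 5, 1, 4, 6, so processing vertices in that order labels each vertex after all of its successors.
2: no outgoing edge → L
7: W (go to 2, an L position)
3: L (sole option 7(W) is W)
5: W (go to 3, an L position)
1: W (go to 3, an L position)
4: W (go to 3, an L position)
6: W (go to 3, an L position)
From 6, the L positions reachable in one move are: 3.

Move to 3.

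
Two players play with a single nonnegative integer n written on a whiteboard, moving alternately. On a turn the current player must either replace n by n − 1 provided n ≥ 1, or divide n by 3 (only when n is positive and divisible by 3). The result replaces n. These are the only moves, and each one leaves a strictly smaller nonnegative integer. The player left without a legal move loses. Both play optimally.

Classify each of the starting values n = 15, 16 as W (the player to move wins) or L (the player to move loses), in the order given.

15: L, 16: W

Classify positions by backward induction: terminal positions (no move available) are L. From any other position, the mover wins iff some move reaches an L.
n=0: no move → L
n=1: W (go to 0, an L position)
n=2: L (sole option 1(W) is W)
n=3: W (go to 2, an L position)
n=4: L (sole option 3(W) is W)
n=5: W (go to 4, an L position)
n=6: W (go to 2, an L position)
n=7: L (sole option 6(W) is W)
n=8: W (go to 7, an L position)
n=9: L (options 3(W), 8(W) are all W)
n=10: W (go to 9, an L position)
n=11: L (sole option 10(W) is W)
n=12: W (go to 4, an L position)
n=13: L (sole option 12(W) is W)
n=14: W (go to 13, an L position)
n=15: L (options 5(W), 14(W) are all W)
n=16: W (go to 15, an L position)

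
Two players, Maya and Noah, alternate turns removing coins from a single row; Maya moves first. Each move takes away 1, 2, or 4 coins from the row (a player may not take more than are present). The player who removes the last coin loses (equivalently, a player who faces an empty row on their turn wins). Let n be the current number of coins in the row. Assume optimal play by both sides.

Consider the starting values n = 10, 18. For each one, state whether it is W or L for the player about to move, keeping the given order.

Label each position W (a win for the player to move) or L (a loss). A position with no legal move is W; any other position is W exactly when some move reaches an L, and L when every move reaches a W.
n=0: no move; the opponent has just taken the last coin and therefore loses → W
n=1: the only move is to 0(W), a W ⇒ L
n=2: can move to 1, which is L ⇒ W
n=3: can move to 1, which is L ⇒ W
n=4: moves to 3(W), 2(W), 0(W); every one is W ⇒ L
n=5: can move to 4, which is L ⇒ W
n=6: can move to 4, which is L ⇒ W
n=7: moves to 6(W), 5(W), 3(W); every one is W ⇒ L
n=8: can move to 7, which is L ⇒ W
n=9: can move to 7, which is L ⇒ W
n=10: moves to 9(W), 8(W), 6(W); every one is W ⇒ L
n=11: can move to 10, which is L ⇒ W
n=12: can move to 10, which is L ⇒ W
n=13: moves to 12(W), 11(W), 9(W); every one is W ⇒ L
n=14: can move to 13, which is L ⇒ W
n=15: can move to 13, which is L ⇒ W
n=16: moves to 15(W), 14(W), 12(W); every one is W ⇒ L
n=17: can move to 16, which is L ⇒ W
n=18: can move to 16, which is L ⇒ W

10: L, 18: W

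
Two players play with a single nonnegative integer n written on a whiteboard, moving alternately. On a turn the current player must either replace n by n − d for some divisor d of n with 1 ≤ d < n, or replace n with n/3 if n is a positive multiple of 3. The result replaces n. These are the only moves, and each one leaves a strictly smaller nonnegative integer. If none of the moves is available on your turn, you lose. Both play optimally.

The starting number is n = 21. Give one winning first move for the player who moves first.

Move to 7.

Work bottom-up. With no move the player to move loses. Otherwise the position is W if at least one move leads to an L position for the opponent, and L if every move leads to a W.
n=0: no move → L
n=1: no move → L
n=2: reaches L-position 1 → W
n=3: reaches L-position 1 → W
n=4: only reaches 2(W), 3(W), all W → L
n=5: reaches L-position 4 → W
n=6: reaches L-position 4 → W
n=7: only reaches 6(W), which is W → L
n=8: reaches L-position 4 → W
n=9: only reaches 3(W), 6(W), 8(W), all W → L
n=10: reaches L-position 9 → W
n=11: only reaches 10(W), which is W → L
n=12: reaches L-position 4 → W
n=13: only reaches 12(W), which is W → L
n=14: reaches L-position 7 → W
n=15: only reaches 5(W), 10(W), 12(W), 14(W), all W → L
n=16: reaches L-position 15 → W
n=17: only reaches 16(W), which is W → L
n=18: reaches L-position 9 → W
n=19: only reaches 18(W), which is W → L
n=20: reaches L-position 15 → W
n=21: reaches L-position 7 → W
From 21, the L positions reachable in one move are: 7.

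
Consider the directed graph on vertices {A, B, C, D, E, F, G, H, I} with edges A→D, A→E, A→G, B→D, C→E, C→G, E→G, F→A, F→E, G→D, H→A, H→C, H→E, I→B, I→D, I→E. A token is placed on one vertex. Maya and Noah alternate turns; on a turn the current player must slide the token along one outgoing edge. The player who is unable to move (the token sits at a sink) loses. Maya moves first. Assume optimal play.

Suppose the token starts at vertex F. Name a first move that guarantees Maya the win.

Move to E.

Compute win/loss labels from the base case upward. A position with no move is L. Any other position is W if it can reach an L in one move, else L.
Every edge goes from a vertex to one that appears earlier in the order D, G, E, A, B, F, C, I, H, so processing vertices in that order labels each vertex after all of its successors.
D: no outgoing edge → L
G: →D(L), so W
E: →G(W) only, which is W, so L
A: →E(L), so W
B: →D(L), so W
F: →E(L), so W
C: →E(L), so W
I: →E(L), so W
H: →E(L), so W
From F, the L positions reachable in one move are: E.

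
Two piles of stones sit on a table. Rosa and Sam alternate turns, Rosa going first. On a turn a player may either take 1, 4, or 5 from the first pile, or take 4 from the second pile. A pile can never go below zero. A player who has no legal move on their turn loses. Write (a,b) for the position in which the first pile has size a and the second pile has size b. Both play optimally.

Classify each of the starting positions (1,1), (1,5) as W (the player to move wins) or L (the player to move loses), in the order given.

Work bottom-up. With no move the player to move loses. Otherwise the position is W if at least one move leads to an L position for the opponent, and L if every move leads to a W.
No move ever increases a pile, so every position that can arise here has a ≤ 1 and b ≤ 5; it is enough to label the cells with 0 ≤ a ≤ 1 and 0 ≤ b ≤ 5.
Every move lowers a or b (never raises either), so fill the grid row by row in increasing a, and left to right within a row: each cell's successors are then already labelled.
      b=0  b=1  b=2  b=3  b=4  b=5
a=0:    L    L    L    L    W    W
a=1:    W    W    W    W    L    L
Cells with no legal move (terminal, hence L): (0,0), (0,1), (0,2), (0,3).
The remaining L cells, each justified by listing all of its moves:
(1,4): →(0,4)(W), (1,0)(W) — all W, so L
(1,5): →(0,5)(W), (1,1)(W) — all W, so L
Every other cell has at least one move into one of the L cells above, so it is W.
(1,1): the move to (0,1) reaches an L cell, so W
(1,5): one of the L cells justified above, so L

(1,1): W, (1,5): L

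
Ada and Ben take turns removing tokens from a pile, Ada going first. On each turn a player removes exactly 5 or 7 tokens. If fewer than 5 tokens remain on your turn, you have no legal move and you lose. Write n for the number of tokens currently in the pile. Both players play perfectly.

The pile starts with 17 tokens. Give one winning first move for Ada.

Positions with no move are L. A position that does have a move is losing for the player to move precisely when every available move leads to a winning position for the opponent. Fill in the labels:
n=0: no move → L
n=1: no move → L
n=2: no move → L
n=3: no move → L
n=4: no move → L
n=5: reaches L-position 0 → W
n=6: reaches L-position 1 → W
n=7: reaches L-position 2 → W
n=8: reaches L-position 3 → W
n=9: reaches L-position 4 → W
n=10: reaches L-position 3 → W
n=11: reaches L-position 4 → W
n=12: only reaches 7(W), 5(W), all W → L
n=13: only reaches 8(W), 6(W), all W → L
n=14: only reaches 9(W), 7(W), all W → L
n=15: only reaches 10(W), 8(W), all W → L
n=16: only reaches 11(W), 9(W), all W → L
n=17: reaches L-position 12 → W
From 17, the L positions reachable in one move are: 12.

Remove 5, leaving 12.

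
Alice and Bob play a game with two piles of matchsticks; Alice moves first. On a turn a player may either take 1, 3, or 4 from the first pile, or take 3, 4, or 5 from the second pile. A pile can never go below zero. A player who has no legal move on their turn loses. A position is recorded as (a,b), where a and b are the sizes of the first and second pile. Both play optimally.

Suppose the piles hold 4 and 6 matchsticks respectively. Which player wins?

Build the W/L table. Terminal = L. A non-terminal position is W if it has a move to some L; otherwise it is L.
No move ever increases a pile, so every position that can arise here has a ≤ 4 and b ≤ 6; it is enough to label the cells with 0 ≤ a ≤ 4 and 0 ≤ b ≤ 6.
Every move lowers a or b (never raises either), so fill the grid row by row in increasing a, and left to right within a row: each cell's successors are then already labelled.
      b=0  b=1  b=2  b=3  b=4  b=5  b=6
a=0:    L    L    L    W    W    W    W
a=1:    W    W    W    L    L    L    W
a=2:    L    L    L    W    W    W    W
a=3:    W    W    W    L    L    L    W
a=4:    W    W    W    W    W    W    L
Cells with no legal move (terminal, hence L): (0,0), (0,1), (0,2).
The remaining L cells, each justified by listing all of its moves:
(1,3): moves to (0,3)(W), (1,0)(W); every one is W ⇒ L
(1,4): moves to (0,4)(W), (1,1)(W), (1,0)(W); every one is W ⇒ L
(1,5): moves to (0,5)(W), (1,2)(W), (1,1)(W), (1,0)(W); every one is W ⇒ L
(2,0): the only move is to (1,0)(W), a W ⇒ L
(2,1): the only move is to (1,1)(W), a W ⇒ L
(2,2): the only move is to (1,2)(W), a W ⇒ L
(3,3): moves to (2,3)(W), (0,3)(W), (3,0)(W); every one is W ⇒ L
(3,4): moves to (2,4)(W), (0,4)(W), (3,1)(W), (3,0)(W); every one is W ⇒ L
(3,5): moves to (2,5)(W), (0,5)(W), (3,2)(W), (3,1)(W), (3,0)(W); every one is W ⇒ L
(4,6): moves to (3,6)(W), (1,6)(W), (0,6)(W), (4,3)(W), (4,2)(W), (4,1)(W); every one is W ⇒ L
Every other cell has at least one move into one of the L cells above, so it is W.
The starting position (4,6) is L: whatever Alice does, the opponent receives a W position.

Bob wins.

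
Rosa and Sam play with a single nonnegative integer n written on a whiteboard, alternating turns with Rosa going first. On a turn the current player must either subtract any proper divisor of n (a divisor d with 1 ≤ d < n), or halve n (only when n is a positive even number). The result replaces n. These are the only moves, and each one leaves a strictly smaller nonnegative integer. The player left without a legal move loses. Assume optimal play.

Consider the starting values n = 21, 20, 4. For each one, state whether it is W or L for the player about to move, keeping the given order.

21: L, 20: W, 4: W

Work bottom-up. With no move the player to move loses. Otherwise the position is W if at least one move leads to an L position for the opponent, and L if every move leads to a W.
n=0: no move → L
n=1: no move → L
n=2: reaches L-position 1 → W
n=3: only reaches 2(W), which is W → L
n=4: reaches L-position 3 → W
n=5: only reaches 4(W), which is W → L
n=6: reaches L-position 3 → W
n=7: only reaches 6(W), which is W → L
n=8: reaches L-position 7 → W
n=9: only reaches 6(W), 8(W), all W → L
n=10: reaches L-position 5 → W
n=11: only reaches 10(W), which is W → L
n=12: reaches L-position 9 → W
n=13: only reaches 12(W), which is W → L
n=14: reaches L-position 7 → W
n=15: only reaches 10(W), 12(W), 14(W), all W → L
n=16: reaches L-position 15 → W
n=17: only reaches 16(W), which is W → L
n=18: reaches L-position 9 → W
n=19: only reaches 18(W), which is W → L
n=20: reaches L-position 15 → W
n=21: only reaches 14(W), 18(W), 20(W), all W → L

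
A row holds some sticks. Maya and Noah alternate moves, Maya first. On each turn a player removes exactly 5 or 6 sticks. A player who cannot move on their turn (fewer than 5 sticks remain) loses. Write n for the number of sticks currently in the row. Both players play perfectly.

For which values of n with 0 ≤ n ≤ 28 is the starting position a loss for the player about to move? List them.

Build the W/L table. Terminal = L. A non-terminal position is W if it has a move to some L; otherwise it is L.
n=0: no move → L
n=1: no move → L
n=2: no move → L
n=3: no move → L
n=4: no move → L
n=5: W (go to 0, an L position)
n=6: W (go to 1, an L position)
n=7: W (go to 2, an L position)
n=8: W (go to 3, an L position)
n=9: W (go to 4, an L position)
n=10: W (go to 4, an L position)
n=11: L (options 6(W), 5(W) are all W)
n=12: L (options 7(W), 6(W) are all W)
n=13: L (options 8(W), 7(W) are all W)
n=14: L (options 9(W), 8(W) are all W)
n=15: L (options 10(W), 9(W) are all W)
n=16: W (go to 11, an L position)
n=17: W (go to 12, an L position)
n=18: W (go to 13, an L position)
n=19: W (go to 14, an L position)
n=20: W (go to 15, an L position)
n=21: W (go to 15, an L position)
n=22: L (options 17(W), 16(W) are all W)
n=23: L (options 18(W), 17(W) are all W)
n=24: L (options 19(W), 18(W) are all W)
n=25: L (options 20(W), 19(W) are all W)
n=26: L (options 21(W), 20(W) are all W)
n=27: W (go to 22, an L position)
n=28: W (go to 23, an L position)
Reading off the rows marked L gives the requested list; there are 15 such values of n.

0, 1, 2, 3, 4, 11, 12, 13, 14, 15, 22, 23, 24, 25, 26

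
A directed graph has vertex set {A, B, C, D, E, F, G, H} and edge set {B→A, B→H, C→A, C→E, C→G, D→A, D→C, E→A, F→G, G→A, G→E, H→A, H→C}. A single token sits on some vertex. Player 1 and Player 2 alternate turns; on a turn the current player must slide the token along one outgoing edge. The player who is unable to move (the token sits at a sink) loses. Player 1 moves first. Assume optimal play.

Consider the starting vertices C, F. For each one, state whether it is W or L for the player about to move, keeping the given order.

Work bottom-up. With no move the player to move loses. Otherwise the position is W if at least one move leads to an L position for the opponent, and L if every move leads to a W.
Every edge goes from a vertex to one that appears earlier in the order A, E, G, C, F, H, D, B, so processing vertices in that order labels each vertex after all of its successors.
A: no outgoing edge → L
E: can move to A, which is L ⇒ W
G: can move to A, which is L ⇒ W
C: can move to A, which is L ⇒ W
F: the only move is to G(W), a W ⇒ L
H: can move to A, which is L ⇒ W
D: can move to A, which is L ⇒ W
B: can move to A, which is L ⇒ W

C: W, F: L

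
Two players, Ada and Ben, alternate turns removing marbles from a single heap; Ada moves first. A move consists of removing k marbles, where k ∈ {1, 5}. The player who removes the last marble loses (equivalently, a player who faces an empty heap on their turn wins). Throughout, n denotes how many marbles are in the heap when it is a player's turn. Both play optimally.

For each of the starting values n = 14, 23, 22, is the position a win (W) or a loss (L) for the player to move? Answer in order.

14: W, 23: L, 22: W

Compute win/loss labels from the base case upward. A position with no move is W. Any other position is W if it can reach an L in one move, else L.
n=0: no move; the opponent has just taken the last marble and therefore loses → W
n=1: L (sole option 0(W) is W)
n=2: W (go to 1, an L position)
n=3: L (sole option 2(W) is W)
n=4: W (go to 3, an L position)
n=5: L (options 4(W), 0(W) are all W)
n=6: W (go to 5, an L position)
n=7: L (options 6(W), 2(W) are all W)
n=8: W (go to 7, an L position)
n=9: L (options 8(W), 4(W) are all W)
n=10: W (go to 9, an L position)
n=11: L (options 10(W), 6(W) are all W)
n=12: W (go to 11, an L position)
n=13: L (options 12(W), 8(W) are all W)
n=14: W (go to 13, an L position)
n=15: L (options 14(W), 10(W) are all W)
n=16: W (go to 15, an L position)
n=17: L (options 16(W), 12(W) are all W)
n=18: W (go to 17, an L position)
n=19: L (options 18(W), 14(W) are all W)
n=20: W (go to 19, an L position)
n=21: L (options 20(W), 16(W) are all W)
n=22: W (go to 21, an L position)
n=23: L (options 22(W), 18(W) are all W)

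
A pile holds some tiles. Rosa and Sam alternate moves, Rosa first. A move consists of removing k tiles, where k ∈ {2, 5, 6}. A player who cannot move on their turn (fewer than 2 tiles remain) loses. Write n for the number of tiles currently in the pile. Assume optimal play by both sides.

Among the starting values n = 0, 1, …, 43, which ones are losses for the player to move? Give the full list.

0, 1, 4, 8, 11, 12, 15, 19, 22, 23, 26, 30, 33, 34, 37, 41

Build the W/L table. Terminal = L. A non-terminal position is W if it has a move to some L; otherwise it is L.
n=0: no move → L
n=1: no move → L
n=2: can move to 0, which is L ⇒ W
n=3: can move to 1, which is L ⇒ W
n=4: the only move is to 2(W), a W ⇒ L
n=5: can move to 0, which is L ⇒ W
n=6: can move to 4, which is L ⇒ W
n=7: can move to 1, which is L ⇒ W
n=8: moves to 6(W), 3(W), 2(W); every one is W ⇒ L
n=9: can move to 4, which is L ⇒ W
n=10: can move to 8, which is L ⇒ W
n=11: moves to 9(W), 6(W), 5(W); every one is W ⇒ L
n=12: moves to 10(W), 7(W), 6(W); every one is W ⇒ L
n=13: can move to 11, which is L ⇒ W
n=14: can move to 12, which is L ⇒ W
n=15: moves to 13(W), 10(W), 9(W); every one is W ⇒ L
n=16: can move to 11, which is L ⇒ W
n=17: can move to 15, which is L ⇒ W
n=18: can move to 12, which is L ⇒ W
n=19: moves to 17(W), 14(W), 13(W); every one is W ⇒ L
n=20: can move to 15, which is L ⇒ W
n=21: can move to 19, which is L ⇒ W
n=22: moves to 20(W), 17(W), 16(W); every one is W ⇒ L
n=23: moves to 21(W), 18(W), 17(W); every one is W ⇒ L
n=24: can move to 22, which is L ⇒ W
n=25: can move to 23, which is L ⇒ W
n=26: moves to 24(W), 21(W), 20(W); every one is W ⇒ L
n=27: can move to 22, which is L ⇒ W
n=28: can move to 26, which is L ⇒ W
n=29: can move to 23, which is L ⇒ W
n=30: moves to 28(W), 25(W), 24(W); every one is W ⇒ L
n=31: can move to 26, which is L ⇒ W
n=32: can move to 30, which is L ⇒ W
n=33: moves to 31(W), 28(W), 27(W); every one is W ⇒ L
n=34: moves to 32(W), 29(W), 28(W); every one is W ⇒ L
n=35: can move to 33, which is L ⇒ W
n=36: can move to 34, which is L ⇒ W
n=37: moves to 35(W), 32(W), 31(W); every one is W ⇒ L
n=38: can move to 33, which is L ⇒ W
n=39: can move to 37, which is L ⇒ W
n=40: can move to 34, which is L ⇒ W
n=41: moves to 39(W), 36(W), 35(W); every one is W ⇒ L
n=42: can move to 37, which is L ⇒ W
n=43: can move to 41, which is L ⇒ W
Reading off the rows marked L gives the requested list; there are 16 such values of n.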